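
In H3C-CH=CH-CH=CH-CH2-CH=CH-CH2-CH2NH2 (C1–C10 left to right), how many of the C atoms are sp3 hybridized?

C1: sp3 ✓
C2: sp2
C3: sp2
C4: sp2
C5: sp2
C6: sp3 ✓
C7: sp2
C8: sp2
C9: sp3 ✓
C10: sp3 ✓
C1, C6, C9, C10 → 4 sp3 carbons.

4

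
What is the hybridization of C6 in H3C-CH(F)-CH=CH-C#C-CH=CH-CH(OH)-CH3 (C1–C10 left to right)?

sp

C6 is sp: 2 σ bonds, plus two π bonds, 2 electron-density regions.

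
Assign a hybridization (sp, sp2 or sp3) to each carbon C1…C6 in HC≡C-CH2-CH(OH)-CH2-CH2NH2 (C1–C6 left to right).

C1: 2 σ bonds, plus two π bonds; 2 regions of electron density → sp.
C2 (2 σ bonds, plus two π bonds) has steric number 2: sp.
C3: 4 σ bonds; 4 regions of electron density → sp3.
C4 is sp3: 4 σ bonds, 4 electron-density regions.
C5 has 4 σ bonds: steric number 4 → sp3.
C6 carries 4 σ bonds, giving a steric number of 4, so it is sp3.

C1 sp, C2 sp, C3 sp3, C4 sp3, C5 sp3, C6 sp3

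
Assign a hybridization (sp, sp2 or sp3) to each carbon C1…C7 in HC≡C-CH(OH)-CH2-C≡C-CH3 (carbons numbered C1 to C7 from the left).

C1: 2 σ bonds, plus two π bonds — 2 electron domains, sp.
C2 has 2 σ bonds, plus two π bonds: steric number 2 → sp.
C3 carries 4 σ bonds, giving a steric number of 4, so it is sp3.
C4 — 4 σ bonds. Steric number 4, so sp3.
C5 (2 σ bonds, plus two π bonds) has steric number 2: sp.
C6 — 2 σ bonds, plus two π bonds. Steric number 2, so sp.
C7 carries 4 σ bonds, giving a steric number of 4, so it is sp3.

C1 sp, C2 sp, C3 sp3, C4 sp3, C5 sp, C6 sp, C7 sp3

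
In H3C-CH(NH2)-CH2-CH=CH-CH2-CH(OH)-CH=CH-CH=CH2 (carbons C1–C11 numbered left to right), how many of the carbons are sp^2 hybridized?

C1: sp3
C2: sp3
C3: sp3
C4: sp2 ✓
C5: sp2 ✓
C6: sp3
C7: sp3
C8: sp2 ✓
C9: sp2 ✓
C10: sp2 ✓
C11: sp2 ✓
C4, C5, C8, C9, C10, C11 → 6 sp2 carbons.

6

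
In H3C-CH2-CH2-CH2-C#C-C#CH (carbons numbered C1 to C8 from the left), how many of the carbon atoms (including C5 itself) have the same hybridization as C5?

4

C5 is sp (two π bonds).
C1: sp3
C2: sp3
C3: sp3
C4: sp3
C5: sp ✓
C6: sp ✓
C7: sp ✓
C8: sp ✓
4 carbons are sp.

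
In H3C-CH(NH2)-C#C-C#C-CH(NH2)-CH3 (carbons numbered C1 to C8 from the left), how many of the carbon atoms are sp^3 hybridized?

C1: sp3 ✓
C2: sp3 ✓
C3: sp
C4: sp
C5: sp
C6: sp
C7: sp3 ✓
C8: sp3 ✓
C1, C2, C7, C8 → 4 sp3 carbons.

4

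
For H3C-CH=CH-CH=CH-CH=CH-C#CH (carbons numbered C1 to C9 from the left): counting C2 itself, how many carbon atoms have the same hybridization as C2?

6

C2 is sp2 (one π bond).
C1: sp3
C2: sp2 ✓
C3: sp2 ✓
C4: sp2 ✓
C5: sp2 ✓
C6: sp2 ✓
C7: sp2 ✓
C8: sp
C9: sp
6 carbons are sp2.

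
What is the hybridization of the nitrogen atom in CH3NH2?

sp3

Three σ bonds + one lone pair = steric number 4 → sp3.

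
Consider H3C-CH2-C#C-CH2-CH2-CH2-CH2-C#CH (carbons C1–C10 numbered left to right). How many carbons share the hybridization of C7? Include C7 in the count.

6

C7 is sp3 (only σ bonds).
C1: sp3 ✓
C2: sp3 ✓
C3: sp
C4: sp
C5: sp3 ✓
C6: sp3 ✓
C7: sp3 ✓
C8: sp3 ✓
C9: sp
C10: sp
6 carbons are sp3.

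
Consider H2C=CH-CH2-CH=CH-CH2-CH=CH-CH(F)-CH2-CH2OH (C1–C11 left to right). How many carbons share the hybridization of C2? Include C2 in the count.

C2 is sp2 (one π bond).
C1: sp2 ✓
C2: sp2 ✓
C3: sp3
C4: sp2 ✓
C5: sp2 ✓
C6: sp3
C7: sp2 ✓
C8: sp2 ✓
C9: sp3
C10: sp3
C11: sp3
6 carbons are sp2.

6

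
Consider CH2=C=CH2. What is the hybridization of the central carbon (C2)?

Two σ bonds and two π bonds (one to each neighbour) → sp.

sp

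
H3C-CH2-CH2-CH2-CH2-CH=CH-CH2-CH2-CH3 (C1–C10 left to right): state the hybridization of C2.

sp³

C2 is sp3: 4 σ bonds, 4 electron-density regions.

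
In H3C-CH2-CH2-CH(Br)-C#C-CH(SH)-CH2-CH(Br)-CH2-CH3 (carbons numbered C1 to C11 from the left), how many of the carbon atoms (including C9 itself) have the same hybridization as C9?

C9 is sp3 (only σ bonds).
C1: sp3 ✓
C2: sp3 ✓
C3: sp3 ✓
C4: sp3 ✓
C5: sp
C6: sp
C7: sp3 ✓
C8: sp3 ✓
C9: sp3 ✓
C10: sp3 ✓
C11: sp3 ✓
9 carbons are sp3.

9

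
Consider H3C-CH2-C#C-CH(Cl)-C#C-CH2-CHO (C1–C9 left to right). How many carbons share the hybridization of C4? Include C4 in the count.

4

C4 is sp (two π bonds).
C1: sp3
C2: sp3
C3: sp ✓
C4: sp ✓
C5: sp3
C6: sp ✓
C7: sp ✓
C8: sp3
C9: sp2
4 carbons are sp.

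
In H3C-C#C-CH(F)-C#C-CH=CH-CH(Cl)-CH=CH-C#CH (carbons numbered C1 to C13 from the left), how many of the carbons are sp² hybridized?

4

C1: sp3
C2: sp
C3: sp
C4: sp3
C5: sp
C6: sp
C7: sp2 ✓
C8: sp2 ✓
C9: sp3
C10: sp2 ✓
C11: sp2 ✓
C12: sp
C13: sp
C7, C8, C10, C11 → 4 sp2 carbons.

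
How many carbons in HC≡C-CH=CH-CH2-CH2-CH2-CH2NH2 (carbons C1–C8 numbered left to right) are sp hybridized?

2

C1: sp ✓
C2: sp ✓
C3: sp2
C4: sp2
C5: sp3
C6: sp3
C7: sp3
C8: sp3
C1, C2 → 2 sp carbons.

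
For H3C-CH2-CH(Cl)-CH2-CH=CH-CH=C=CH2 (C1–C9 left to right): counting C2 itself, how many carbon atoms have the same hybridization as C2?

4

C2 is sp3 (only σ bonds).
C1: sp3 ✓
C2: sp3 ✓
C3: sp3 ✓
C4: sp3 ✓
C5: sp2
C6: sp2
C7: sp2
C8: sp
C9: sp2
4 carbons are sp3.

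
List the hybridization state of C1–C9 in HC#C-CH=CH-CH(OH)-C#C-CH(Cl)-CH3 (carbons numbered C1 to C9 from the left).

C1: 2 σ bonds, plus two π bonds — 2 electron domains, sp.
C2 has 2 σ bonds, plus two π bonds: steric number 2 → sp.
C3: 3 σ bonds, plus one π bond — 3 electron domains, sp2.
C4: 3 σ bonds, plus one π bond; 3 regions of electron density → sp2.
C5 — 4 σ bonds. Steric number 4, so sp3.
C6 has 2 σ bonds, plus two π bonds: steric number 2 → sp.
C7 is sp: 2 σ bonds, plus two π bonds, 2 electron-density regions.
C8 has 4 σ bonds: steric number 4 → sp3.
C9 (4 σ bonds) has steric number 4: sp3.

C1 sp, C2 sp, C3 sp2, C4 sp2, C5 sp3, C6 sp, C7 sp, C8 sp3, C9 sp3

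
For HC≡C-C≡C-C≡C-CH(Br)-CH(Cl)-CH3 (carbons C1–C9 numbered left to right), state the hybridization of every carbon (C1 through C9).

C1 sp, C2 sp, C3 sp, C4 sp, C5 sp, C6 sp, C7 sp3, C8 sp3, C9 sp3

C1 — 2 σ bonds, plus two π bonds. Steric number 2, so sp.
C2: 2 σ bonds, plus two π bonds; 2 regions of electron density → sp.
C3 (2 σ bonds, plus two π bonds) has steric number 2: sp.
C4 has 2 σ bonds, plus two π bonds: steric number 2 → sp.
C5 (2 σ bonds, plus two π bonds) has steric number 2: sp.
C6: 2 σ bonds, plus two π bonds — 2 electron domains, sp.
C7 — 4 σ bonds. Steric number 4, so sp3.
C8 — 4 σ bonds. Steric number 4, so sp3.
C9 — 4 σ bonds. Steric number 4, so sp3.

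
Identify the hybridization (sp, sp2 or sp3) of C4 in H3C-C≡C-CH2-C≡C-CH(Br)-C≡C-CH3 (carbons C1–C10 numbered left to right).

C4 (4 σ bonds) has steric number 4: sp3.

sp^3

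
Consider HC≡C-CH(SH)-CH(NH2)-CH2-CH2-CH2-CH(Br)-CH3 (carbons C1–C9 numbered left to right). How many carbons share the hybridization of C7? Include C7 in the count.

C7 is sp3 (only σ bonds).
C1: sp
C2: sp
C3: sp3 ✓
C4: sp3 ✓
C5: sp3 ✓
C6: sp3 ✓
C7: sp3 ✓
C8: sp3 ✓
C9: sp3 ✓
7 carbons are sp3.

7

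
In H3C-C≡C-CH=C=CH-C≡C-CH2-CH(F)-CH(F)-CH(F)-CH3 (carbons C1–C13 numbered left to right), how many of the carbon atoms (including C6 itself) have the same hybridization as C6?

C6 is sp2 (one π bond).
C1: sp3
C2: sp
C3: sp
C4: sp2 ✓
C5: sp
C6: sp2 ✓
C7: sp
C8: sp
C9: sp3
C10: sp3
C11: sp3
C12: sp3
C13: sp3
2 carbons are sp2.

2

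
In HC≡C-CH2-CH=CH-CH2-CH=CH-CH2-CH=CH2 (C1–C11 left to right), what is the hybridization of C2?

C2 (2 σ bonds, plus two π bonds) has steric number 2: sp.

sp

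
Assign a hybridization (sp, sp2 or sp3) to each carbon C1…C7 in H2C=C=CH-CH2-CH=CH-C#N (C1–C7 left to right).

C1 sp2, C2 sp, C3 sp2, C4 sp3, C5 sp2, C6 sp2, C7 sp

C1: 3 σ bonds, plus one π bond — 3 electron domains, sp2.
C2 carries 2 σ bonds, plus two π bonds, giving a steric number of 2, so it is sp.
C3 (3 σ bonds, plus one π bond) has steric number 3: sp2.
C4 (4 σ bonds) has steric number 4: sp3.
C5: 3 σ bonds, plus one π bond — 3 electron domains, sp2.
C6 has 3 σ bonds, plus one π bond: steric number 3 → sp2.
C7: 2 σ bonds, plus two π bonds; 2 regions of electron density → sp.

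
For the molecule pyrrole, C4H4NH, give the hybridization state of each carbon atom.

sp^2

Each carbon atom carries 3 σ bonds, plus one π bond, giving a steric number of 3, so it is sp2.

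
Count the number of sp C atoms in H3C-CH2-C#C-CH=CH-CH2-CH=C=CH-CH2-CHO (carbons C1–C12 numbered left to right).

C1: sp3
C2: sp3
C3: sp ✓
C4: sp ✓
C5: sp2
C6: sp2
C7: sp3
C8: sp2
C9: sp ✓
C10: sp2
C11: sp3
C12: sp2
C3, C4, C9 → 3 sp carbons.

3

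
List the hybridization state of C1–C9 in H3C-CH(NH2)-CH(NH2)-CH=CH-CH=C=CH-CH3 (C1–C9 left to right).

C1 (4 σ bonds) has steric number 4: sp3.
C2 (4 σ bonds) has steric number 4: sp3.
C3 — 4 σ bonds. Steric number 4, so sp3.
C4 is sp2: 3 σ bonds, plus one π bond, 3 electron-density regions.
C5 is sp2: 3 σ bonds, plus one π bond, 3 electron-density regions.
C6 has 3 σ bonds, plus one π bond: steric number 3 → sp2.
C7: 2 σ bonds, plus two π bonds; 2 regions of electron density → sp.
C8 — 3 σ bonds, plus one π bond. Steric number 3, so sp2.
C9 is sp3: 4 σ bonds, 4 electron-density regions.

C1 sp3, C2 sp3, C3 sp3, C4 sp2, C5 sp2, C6 sp2, C7 sp, C8 sp2, C9 sp3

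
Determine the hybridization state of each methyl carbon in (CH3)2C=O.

sp^3

Each methyl carbon has 4 σ bonds: steric number 4 → sp3.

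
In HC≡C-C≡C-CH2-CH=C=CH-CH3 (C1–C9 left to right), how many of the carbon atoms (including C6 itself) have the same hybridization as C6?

2

C6 is sp2 (one π bond).
C1: sp
C2: sp
C3: sp
C4: sp
C5: sp3
C6: sp2 ✓
C7: sp
C8: sp2 ✓
C9: sp3
2 carbons are sp2.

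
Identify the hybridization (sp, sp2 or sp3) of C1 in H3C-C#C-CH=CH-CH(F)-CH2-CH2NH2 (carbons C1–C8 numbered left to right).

sp³

C1 (4 σ bonds) has steric number 4: sp3.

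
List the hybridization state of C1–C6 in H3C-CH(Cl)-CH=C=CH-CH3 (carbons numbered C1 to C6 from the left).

C1 (4 σ bonds) has steric number 4: sp3.
C2 is sp3: 4 σ bonds, 4 electron-density regions.
C3 (3 σ bonds, plus one π bond) has steric number 3: sp2.
C4: 2 σ bonds, plus two π bonds; 2 regions of electron density → sp.
C5 is sp2: 3 σ bonds, plus one π bond, 3 electron-density regions.
C6: 4 σ bonds; 4 regions of electron density → sp3.

C1 sp3, C2 sp3, C3 sp2, C4 sp, C5 sp2, C6 sp3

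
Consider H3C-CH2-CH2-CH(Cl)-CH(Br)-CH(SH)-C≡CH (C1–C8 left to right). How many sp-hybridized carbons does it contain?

C1: sp3
C2: sp3
C3: sp3
C4: sp3
C5: sp3
C6: sp3
C7: sp ✓
C8: sp ✓
C7, C8 → 2 sp carbons.

2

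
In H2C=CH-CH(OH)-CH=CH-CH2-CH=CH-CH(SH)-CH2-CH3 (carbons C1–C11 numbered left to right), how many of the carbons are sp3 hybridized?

C1: sp2
C2: sp2
C3: sp3 ✓
C4: sp2
C5: sp2
C6: sp3 ✓
C7: sp2
C8: sp2
C9: sp3 ✓
C10: sp3 ✓
C11: sp3 ✓
C3, C6, C9, C10, C11 → 5 sp3 carbons.

5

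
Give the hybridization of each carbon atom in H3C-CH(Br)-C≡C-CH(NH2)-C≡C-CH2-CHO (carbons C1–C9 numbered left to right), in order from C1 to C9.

C1 sp3, C2 sp3, C3 sp, C4 sp, C5 sp3, C6 sp, C7 sp, C8 sp3, C9 sp2

C1 carries 4 σ bonds, giving a steric number of 4, so it is sp3.
C2 carries 4 σ bonds, giving a steric number of 4, so it is sp3.
C3 has 2 σ bonds, plus two π bonds: steric number 2 → sp.
C4 is sp: 2 σ bonds, plus two π bonds, 2 electron-density regions.
C5: 4 σ bonds — 4 electron domains, sp3.
C6 is sp: 2 σ bonds, plus two π bonds, 2 electron-density regions.
C7 carries 2 σ bonds, plus two π bonds, giving a steric number of 2, so it is sp.
C8 (4 σ bonds) has steric number 4: sp3.
C9 has 3 σ bonds, plus one π bond: steric number 3 → sp2.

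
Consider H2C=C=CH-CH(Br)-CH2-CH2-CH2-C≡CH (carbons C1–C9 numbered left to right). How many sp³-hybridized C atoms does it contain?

C1: sp2
C2: sp
C3: sp2
C4: sp3 ✓
C5: sp3 ✓
C6: sp3 ✓
C7: sp3 ✓
C8: sp
C9: sp
C4, C5, C6, C7 → 4 sp3 carbons.

4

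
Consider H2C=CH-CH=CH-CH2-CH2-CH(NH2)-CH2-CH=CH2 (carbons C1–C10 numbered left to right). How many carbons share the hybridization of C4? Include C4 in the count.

6

C4 is sp2 (one π bond).
C1: sp2 ✓
C2: sp2 ✓
C3: sp2 ✓
C4: sp2 ✓
C5: sp3
C6: sp3
C7: sp3
C8: sp3
C9: sp2 ✓
C10: sp2 ✓
6 carbons are sp2.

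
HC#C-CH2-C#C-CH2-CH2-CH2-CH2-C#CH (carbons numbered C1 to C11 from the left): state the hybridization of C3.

sp³

C3 (4 σ bonds) has steric number 4: sp3.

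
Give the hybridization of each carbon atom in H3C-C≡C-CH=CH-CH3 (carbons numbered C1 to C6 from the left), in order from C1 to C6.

C1 sp3, C2 sp, C3 sp, C4 sp2, C5 sp2, C6 sp3

C1 (4 σ bonds) has steric number 4: sp3.
C2 carries 2 σ bonds, plus two π bonds, giving a steric number of 2, so it is sp.
C3 carries 2 σ bonds, plus two π bonds, giving a steric number of 2, so it is sp.
C4: 3 σ bonds, plus one π bond — 3 electron domains, sp2.
C5 is sp2: 3 σ bonds, plus one π bond, 3 electron-density regions.
C6 carries 4 σ bonds, giving a steric number of 4, so it is sp3.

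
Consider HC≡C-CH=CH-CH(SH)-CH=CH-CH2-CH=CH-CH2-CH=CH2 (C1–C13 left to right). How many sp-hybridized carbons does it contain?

2

C1: sp ✓
C2: sp ✓
C3: sp2
C4: sp2
C5: sp3
C6: sp2
C7: sp2
C8: sp3
C9: sp2
C10: sp2
C11: sp3
C12: sp2
C13: sp2
C1, C2 → 2 sp carbons.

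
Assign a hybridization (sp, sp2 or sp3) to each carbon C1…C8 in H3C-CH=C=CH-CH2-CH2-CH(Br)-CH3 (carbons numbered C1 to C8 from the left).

C1 (4 σ bonds) has steric number 4: sp3.
C2 carries 3 σ bonds, plus one π bond, giving a steric number of 3, so it is sp2.
C3: 2 σ bonds, plus two π bonds; 2 regions of electron density → sp.
C4 — 3 σ bonds, plus one π bond. Steric number 3, so sp2.
C5 carries 4 σ bonds, giving a steric number of 4, so it is sp3.
C6: 4 σ bonds — 4 electron domains, sp3.
C7 has 4 σ bonds: steric number 4 → sp3.
C8: 4 σ bonds — 4 electron domains, sp3.

C1 sp3, C2 sp2, C3 sp, C4 sp2, C5 sp3, C6 sp3, C7 sp3, C8 sp3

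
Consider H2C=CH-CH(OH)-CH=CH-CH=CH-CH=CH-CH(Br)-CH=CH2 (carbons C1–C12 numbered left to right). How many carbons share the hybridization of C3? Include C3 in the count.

2

C3 is sp3 (only σ bonds).
C1: sp2
C2: sp2
C3: sp3 ✓
C4: sp2
C5: sp2
C6: sp2
C7: sp2
C8: sp2
C9: sp2
C10: sp3 ✓
C11: sp2
C12: sp2
2 carbons are sp3.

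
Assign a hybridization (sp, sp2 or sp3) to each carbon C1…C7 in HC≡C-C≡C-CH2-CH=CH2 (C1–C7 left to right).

C1 — 2 σ bonds, plus two π bonds. Steric number 2, so sp.
C2 carries 2 σ bonds, plus two π bonds, giving a steric number of 2, so it is sp.
C3 is sp: 2 σ bonds, plus two π bonds, 2 electron-density regions.
C4 has 2 σ bonds, plus two π bonds: steric number 2 → sp.
C5 (4 σ bonds) has steric number 4: sp3.
C6: 3 σ bonds, plus one π bond — 3 electron domains, sp2.
C7 — 3 σ bonds, plus one π bond. Steric number 3, so sp2.

C1 sp, C2 sp, C3 sp, C4 sp, C5 sp3, C6 sp2, C7 sp2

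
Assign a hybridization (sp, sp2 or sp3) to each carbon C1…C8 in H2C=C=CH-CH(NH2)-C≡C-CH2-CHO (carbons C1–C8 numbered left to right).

C1 is sp2: 3 σ bonds, plus one π bond, 3 electron-density regions.
C2 — 2 σ bonds, plus two π bonds. Steric number 2, so sp.
C3 (3 σ bonds, plus one π bond) has steric number 3: sp2.
C4: 4 σ bonds — 4 electron domains, sp3.
C5 carries 2 σ bonds, plus two π bonds, giving a steric number of 2, so it is sp.
C6 is sp: 2 σ bonds, plus two π bonds, 2 electron-density regions.
C7 is sp3: 4 σ bonds, 4 electron-density regions.
C8: 3 σ bonds, plus one π bond; 3 regions of electron density → sp2.

C1 sp2, C2 sp, C3 sp2, C4 sp3, C5 sp, C6 sp, C7 sp3, C8 sp2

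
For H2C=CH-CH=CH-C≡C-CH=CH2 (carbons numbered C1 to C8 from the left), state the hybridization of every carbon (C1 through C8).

C1 (3 σ bonds, plus one π bond) has steric number 3: sp2.
C2 is sp2: 3 σ bonds, plus one π bond, 3 electron-density regions.
C3 has 3 σ bonds, plus one π bond: steric number 3 → sp2.
C4 has 3 σ bonds, plus one π bond: steric number 3 → sp2.
C5 — 2 σ bonds, plus two π bonds. Steric number 2, so sp.
C6: 2 σ bonds, plus two π bonds — 2 electron domains, sp.
C7 (3 σ bonds, plus one π bond) has steric number 3: sp2.
C8 (3 σ bonds, plus one π bond) has steric number 3: sp2.

C1 sp2, C2 sp2, C3 sp2, C4 sp2, C5 sp, C6 sp, C7 sp2, C8 sp2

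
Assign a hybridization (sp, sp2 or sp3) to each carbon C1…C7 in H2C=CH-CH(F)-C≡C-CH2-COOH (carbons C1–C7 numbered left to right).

C1 (3 σ bonds, plus one π bond) has steric number 3: sp2.
C2: 3 σ bonds, plus one π bond — 3 electron domains, sp2.
C3 (4 σ bonds) has steric number 4: sp3.
C4 is sp: 2 σ bonds, plus two π bonds, 2 electron-density regions.
C5 — 2 σ bonds, plus two π bonds. Steric number 2, so sp.
C6 has 4 σ bonds: steric number 4 → sp3.
C7 carries 3 σ bonds, plus one π bond, giving a steric number of 3, so it is sp2.

C1 sp2, C2 sp2, C3 sp3, C4 sp, C5 sp, C6 sp3, C7 sp2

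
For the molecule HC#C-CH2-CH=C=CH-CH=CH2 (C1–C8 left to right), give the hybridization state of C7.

sp²

C7 has 3 σ bonds, plus one π bond: steric number 3 → sp2.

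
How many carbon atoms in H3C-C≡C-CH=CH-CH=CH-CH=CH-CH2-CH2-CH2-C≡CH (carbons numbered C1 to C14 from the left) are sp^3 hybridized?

4

C1: sp3 ✓
C2: sp
C3: sp
C4: sp2
C5: sp2
C6: sp2
C7: sp2
C8: sp2
C9: sp2
C10: sp3 ✓
C11: sp3 ✓
C12: sp3 ✓
C13: sp
C14: sp
C1, C10, C11, C12 → 4 sp3 carbons.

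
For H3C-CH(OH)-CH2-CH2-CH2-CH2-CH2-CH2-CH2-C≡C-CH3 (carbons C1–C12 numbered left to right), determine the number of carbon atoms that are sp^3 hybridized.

C1: sp3 ✓
C2: sp3 ✓
C3: sp3 ✓
C4: sp3 ✓
C5: sp3 ✓
C6: sp3 ✓
C7: sp3 ✓
C8: sp3 ✓
C9: sp3 ✓
C10: sp
C11: sp
C12: sp3 ✓
C1, C2, C3, C4, C5, C6, C7, C8, C9, C12 → 10 sp3 carbons.

10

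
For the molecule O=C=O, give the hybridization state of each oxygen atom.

sp^2

One σ bond + two lone pairs = steric number 3 → sp2.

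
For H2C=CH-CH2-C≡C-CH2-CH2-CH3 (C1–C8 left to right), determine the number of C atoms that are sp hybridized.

2

C1: sp2
C2: sp2
C3: sp3
C4: sp ✓
C5: sp ✓
C6: sp3
C7: sp3
C8: sp3
C4, C5 → 2 sp carbons.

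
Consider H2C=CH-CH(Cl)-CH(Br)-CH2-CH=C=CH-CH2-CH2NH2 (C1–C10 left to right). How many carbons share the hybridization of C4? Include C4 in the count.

C4 is sp3 (only σ bonds).
C1: sp2
C2: sp2
C3: sp3 ✓
C4: sp3 ✓
C5: sp3 ✓
C6: sp2
C7: sp
C8: sp2
C9: sp3 ✓
C10: sp3 ✓
5 carbons are sp3.

5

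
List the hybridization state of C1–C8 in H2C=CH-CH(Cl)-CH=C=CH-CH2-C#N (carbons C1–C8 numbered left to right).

C1 sp2, C2 sp2, C3 sp3, C4 sp2, C5 sp, C6 sp2, C7 sp3, C8 sp

C1 (3 σ bonds, plus one π bond) has steric number 3: sp2.
C2 is sp2: 3 σ bonds, plus one π bond, 3 electron-density regions.
C3: 4 σ bonds — 4 electron domains, sp3.
C4 — 3 σ bonds, plus one π bond. Steric number 3, so sp2.
C5: 2 σ bonds, plus two π bonds — 2 electron domains, sp.
C6: 3 σ bonds, plus one π bond — 3 electron domains, sp2.
C7 is sp3: 4 σ bonds, 4 electron-density regions.
C8 — 2 σ bonds, plus two π bonds. Steric number 2, so sp.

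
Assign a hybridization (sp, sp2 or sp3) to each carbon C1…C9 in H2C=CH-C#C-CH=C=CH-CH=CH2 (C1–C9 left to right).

C1: 3 σ bonds, plus one π bond; 3 regions of electron density → sp2.
C2: 3 σ bonds, plus one π bond — 3 electron domains, sp2.
C3: 2 σ bonds, plus two π bonds — 2 electron domains, sp.
C4 is sp: 2 σ bonds, plus two π bonds, 2 electron-density regions.
C5 (3 σ bonds, plus one π bond) has steric number 3: sp2.
C6 has 2 σ bonds, plus two π bonds: steric number 2 → sp.
C7 has 3 σ bonds, plus one π bond: steric number 3 → sp2.
C8 (3 σ bonds, plus one π bond) has steric number 3: sp2.
C9: 3 σ bonds, plus one π bond; 3 regions of electron density → sp2.

C1 sp2, C2 sp2, C3 sp, C4 sp, C5 sp2, C6 sp, C7 sp2, C8 sp2, C9 sp2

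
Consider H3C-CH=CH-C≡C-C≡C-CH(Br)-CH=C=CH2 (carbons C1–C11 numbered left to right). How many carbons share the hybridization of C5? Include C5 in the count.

C5 is sp (two π bonds).
C1: sp3
C2: sp2
C3: sp2
C4: sp ✓
C5: sp ✓
C6: sp ✓
C7: sp ✓
C8: sp3
C9: sp2
C10: sp ✓
C11: sp2
5 carbons are sp.

5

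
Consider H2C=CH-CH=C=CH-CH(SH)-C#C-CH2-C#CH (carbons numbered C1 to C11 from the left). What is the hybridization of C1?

sp2

C1 is sp2: 3 σ bonds, plus one π bond, 3 electron-density regions.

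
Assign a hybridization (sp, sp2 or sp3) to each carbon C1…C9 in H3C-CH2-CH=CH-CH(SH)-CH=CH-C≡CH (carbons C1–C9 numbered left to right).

C1 sp3, C2 sp3, C3 sp2, C4 sp2, C5 sp3, C6 sp2, C7 sp2, C8 sp, C9 sp

C1 (4 σ bonds) has steric number 4: sp3.
C2 (4 σ bonds) has steric number 4: sp3.
C3: 3 σ bonds, plus one π bond; 3 regions of electron density → sp2.
C4 is sp2: 3 σ bonds, plus one π bond, 3 electron-density regions.
C5 — 4 σ bonds. Steric number 4, so sp3.
C6 is sp2: 3 σ bonds, plus one π bond, 3 electron-density regions.
C7 carries 3 σ bonds, plus one π bond, giving a steric number of 3, so it is sp2.
C8 has 2 σ bonds, plus two π bonds: steric number 2 → sp.
C9 is sp: 2 σ bonds, plus two π bonds, 2 electron-density regions.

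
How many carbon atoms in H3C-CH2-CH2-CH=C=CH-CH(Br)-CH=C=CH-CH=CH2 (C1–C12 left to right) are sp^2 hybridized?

C1: sp3
C2: sp3
C3: sp3
C4: sp2 ✓
C5: sp
C6: sp2 ✓
C7: sp3
C8: sp2 ✓
C9: sp
C10: sp2 ✓
C11: sp2 ✓
C12: sp2 ✓
C4, C6, C8, C10, C11, C12 → 6 sp2 carbons.

6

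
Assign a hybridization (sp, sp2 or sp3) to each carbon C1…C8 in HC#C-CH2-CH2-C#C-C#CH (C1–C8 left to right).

C1 sp, C2 sp, C3 sp3, C4 sp3, C5 sp, C6 sp, C7 sp, C8 sp

C1: 2 σ bonds, plus two π bonds — 2 electron domains, sp.
C2: 2 σ bonds, plus two π bonds; 2 regions of electron density → sp.
C3 is sp3: 4 σ bonds, 4 electron-density regions.
C4: 4 σ bonds — 4 electron domains, sp3.
C5: 2 σ bonds, plus two π bonds — 2 electron domains, sp.
C6 has 2 σ bonds, plus two π bonds: steric number 2 → sp.
C7 is sp: 2 σ bonds, plus two π bonds, 2 electron-density regions.
C8 — 2 σ bonds, plus two π bonds. Steric number 2, so sp.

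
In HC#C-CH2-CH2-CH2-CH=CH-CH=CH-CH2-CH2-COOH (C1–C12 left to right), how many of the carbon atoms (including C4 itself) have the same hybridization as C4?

C4 is sp3 (only σ bonds).
C1: sp
C2: sp
C3: sp3 ✓
C4: sp3 ✓
C5: sp3 ✓
C6: sp2
C7: sp2
C8: sp2
C9: sp2
C10: sp3 ✓
C11: sp3 ✓
C12: sp2
5 carbons are sp3.

5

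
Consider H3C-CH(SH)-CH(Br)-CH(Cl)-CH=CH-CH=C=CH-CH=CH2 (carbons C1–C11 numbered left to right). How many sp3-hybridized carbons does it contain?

4

C1: sp3 ✓
C2: sp3 ✓
C3: sp3 ✓
C4: sp3 ✓
C5: sp2
C6: sp2
C7: sp2
C8: sp
C9: sp2
C10: sp2
C11: sp2
C1, C2, C3, C4 → 4 sp3 carbons.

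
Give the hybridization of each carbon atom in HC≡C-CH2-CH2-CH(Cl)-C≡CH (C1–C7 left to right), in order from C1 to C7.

C1 — 2 σ bonds, plus two π bonds. Steric number 2, so sp.
C2 carries 2 σ bonds, plus two π bonds, giving a steric number of 2, so it is sp.
C3 (4 σ bonds) has steric number 4: sp3.
C4 (4 σ bonds) has steric number 4: sp3.
C5 carries 4 σ bonds, giving a steric number of 4, so it is sp3.
C6 is sp: 2 σ bonds, plus two π bonds, 2 electron-density regions.
C7: 2 σ bonds, plus two π bonds — 2 electron domains, sp.

C1 sp, C2 sp, C3 sp3, C4 sp3, C5 sp3, C6 sp, C7 sp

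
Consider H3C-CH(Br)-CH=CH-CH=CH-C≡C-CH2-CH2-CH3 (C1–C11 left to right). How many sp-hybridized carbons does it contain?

2

C1: sp3
C2: sp3
C3: sp2
C4: sp2
C5: sp2
C6: sp2
C7: sp ✓
C8: sp ✓
C9: sp3
C10: sp3
C11: sp3
C7, C8 → 2 sp carbons.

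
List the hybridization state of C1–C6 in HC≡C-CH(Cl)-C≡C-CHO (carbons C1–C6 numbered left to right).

C1 sp, C2 sp, C3 sp3, C4 sp, C5 sp, C6 sp2

C1 is sp: 2 σ bonds, plus two π bonds, 2 electron-density regions.
C2: 2 σ bonds, plus two π bonds — 2 electron domains, sp.
C3 — 4 σ bonds. Steric number 4, so sp3.
C4 — 2 σ bonds, plus two π bonds. Steric number 2, so sp.
C5 — 2 σ bonds, plus two π bonds. Steric number 2, so sp.
C6 — 3 σ bonds, plus one π bond. Steric number 3, so sp2.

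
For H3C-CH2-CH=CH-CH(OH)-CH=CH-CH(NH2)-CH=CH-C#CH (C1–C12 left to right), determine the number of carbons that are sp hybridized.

C1: sp3
C2: sp3
C3: sp2
C4: sp2
C5: sp3
C6: sp2
C7: sp2
C8: sp3
C9: sp2
C10: sp2
C11: sp ✓
C12: sp ✓
C11, C12 → 2 sp carbons.

2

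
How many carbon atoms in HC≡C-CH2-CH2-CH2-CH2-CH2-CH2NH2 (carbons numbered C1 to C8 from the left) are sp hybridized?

C1: sp ✓
C2: sp ✓
C3: sp3
C4: sp3
C5: sp3
C6: sp3
C7: sp3
C8: sp3
C1, C2 → 2 sp carbons.

2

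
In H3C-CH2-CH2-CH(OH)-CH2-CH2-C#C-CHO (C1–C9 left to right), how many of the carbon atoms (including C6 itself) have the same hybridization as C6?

6

C6 is sp3 (only σ bonds).
C1: sp3 ✓
C2: sp3 ✓
C3: sp3 ✓
C4: sp3 ✓
C5: sp3 ✓
C6: sp3 ✓
C7: sp
C8: sp
C9: sp2
6 carbons are sp3.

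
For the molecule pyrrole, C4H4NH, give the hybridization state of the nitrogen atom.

N has three σ bonds; its lone pair occupies the p orbital and is part of the aromatic π system, so N is sp2 (not the sp3 a naive steric count of 4 would give).

sp^2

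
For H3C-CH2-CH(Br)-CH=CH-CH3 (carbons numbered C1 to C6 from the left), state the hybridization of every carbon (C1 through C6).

C1: 4 σ bonds; 4 regions of electron density → sp3.
C2: 4 σ bonds — 4 electron domains, sp3.
C3 — 4 σ bonds. Steric number 4, so sp3.
C4 has 3 σ bonds, plus one π bond: steric number 3 → sp2.
C5: 3 σ bonds, plus one π bond — 3 electron domains, sp2.
C6: 4 σ bonds; 4 regions of electron density → sp3.

C1 sp3, C2 sp3, C3 sp3, C4 sp2, C5 sp2, C6 sp3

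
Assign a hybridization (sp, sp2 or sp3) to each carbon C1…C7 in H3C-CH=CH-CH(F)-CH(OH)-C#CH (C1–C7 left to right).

C1 sp3, C2 sp2, C3 sp2, C4 sp3, C5 sp3, C6 sp, C7 sp

C1: 4 σ bonds; 4 regions of electron density → sp3.
C2: 3 σ bonds, plus one π bond — 3 electron domains, sp2.
C3 is sp2: 3 σ bonds, plus one π bond, 3 electron-density regions.
C4: 4 σ bonds; 4 regions of electron density → sp3.
C5 has 4 σ bonds: steric number 4 → sp3.
C6 has 2 σ bonds, plus two π bonds: steric number 2 → sp.
C7 is sp: 2 σ bonds, plus two π bonds, 2 electron-density regions.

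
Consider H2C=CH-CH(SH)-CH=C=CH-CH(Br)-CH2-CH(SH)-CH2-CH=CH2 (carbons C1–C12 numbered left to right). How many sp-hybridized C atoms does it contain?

1

C1: sp2
C2: sp2
C3: sp3
C4: sp2
C5: sp ✓
C6: sp2
C7: sp3
C8: sp3
C9: sp3
C10: sp3
C11: sp2
C12: sp2
C5 → 1 sp carbon.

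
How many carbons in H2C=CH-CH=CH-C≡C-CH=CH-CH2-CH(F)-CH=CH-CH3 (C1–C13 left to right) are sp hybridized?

2

C1: sp2
C2: sp2
C3: sp2
C4: sp2
C5: sp ✓
C6: sp ✓
C7: sp2
C8: sp2
C9: sp3
C10: sp3
C11: sp2
C12: sp2
C13: sp3
C5, C6 → 2 sp carbons.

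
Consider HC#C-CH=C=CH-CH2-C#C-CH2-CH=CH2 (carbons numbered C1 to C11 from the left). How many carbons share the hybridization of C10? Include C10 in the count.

4

C10 is sp2 (one π bond).
C1: sp
C2: sp
C3: sp2 ✓
C4: sp
C5: sp2 ✓
C6: sp3
C7: sp
C8: sp
C9: sp3
C10: sp2 ✓
C11: sp2 ✓
4 carbons are sp2.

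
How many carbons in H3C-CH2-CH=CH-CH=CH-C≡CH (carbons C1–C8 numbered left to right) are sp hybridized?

C1: sp3
C2: sp3
C3: sp2
C4: sp2
C5: sp2
C6: sp2
C7: sp ✓
C8: sp ✓
C7, C8 → 2 sp carbons.

2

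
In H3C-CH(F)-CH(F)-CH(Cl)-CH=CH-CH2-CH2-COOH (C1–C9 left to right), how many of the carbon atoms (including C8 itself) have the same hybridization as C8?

C8 is sp3 (only σ bonds).
C1: sp3 ✓
C2: sp3 ✓
C3: sp3 ✓
C4: sp3 ✓
C5: sp2
C6: sp2
C7: sp3 ✓
C8: sp3 ✓
C9: sp2
6 carbons are sp3.

6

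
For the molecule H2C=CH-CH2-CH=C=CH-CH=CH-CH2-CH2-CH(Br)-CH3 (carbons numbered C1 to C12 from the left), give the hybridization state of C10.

C10 has 4 σ bonds: steric number 4 → sp3.

sp^3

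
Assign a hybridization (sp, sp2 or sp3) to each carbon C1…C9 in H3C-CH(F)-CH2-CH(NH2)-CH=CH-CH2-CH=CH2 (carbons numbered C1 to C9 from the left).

C1: 4 σ bonds — 4 electron domains, sp3.
C2 has 4 σ bonds: steric number 4 → sp3.
C3 — 4 σ bonds. Steric number 4, so sp3.
C4 — 4 σ bonds. Steric number 4, so sp3.
C5 (3 σ bonds, plus one π bond) has steric number 3: sp2.
C6: 3 σ bonds, plus one π bond; 3 regions of electron density → sp2.
C7 (4 σ bonds) has steric number 4: sp3.
C8 — 3 σ bonds, plus one π bond. Steric number 3, so sp2.
C9 is sp2: 3 σ bonds, plus one π bond, 3 electron-density regions.

C1 sp3, C2 sp3, C3 sp3, C4 sp3, C5 sp2, C6 sp2, C7 sp3, C8 sp2, C9 sp2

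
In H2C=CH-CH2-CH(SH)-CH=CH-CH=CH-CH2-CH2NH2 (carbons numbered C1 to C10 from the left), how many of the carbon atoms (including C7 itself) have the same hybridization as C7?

6

C7 is sp2 (one π bond).
C1: sp2 ✓
C2: sp2 ✓
C3: sp3
C4: sp3
C5: sp2 ✓
C6: sp2 ✓
C7: sp2 ✓
C8: sp2 ✓
C9: sp3
C10: sp3
6 carbons are sp2.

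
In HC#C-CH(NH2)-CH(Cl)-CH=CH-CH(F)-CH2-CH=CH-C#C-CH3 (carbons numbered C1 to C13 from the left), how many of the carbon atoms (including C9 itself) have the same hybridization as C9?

4

C9 is sp2 (one π bond).
C1: sp
C2: sp
C3: sp3
C4: sp3
C5: sp2 ✓
C6: sp2 ✓
C7: sp3
C8: sp3
C9: sp2 ✓
C10: sp2 ✓
C11: sp
C12: sp
C13: sp3
4 carbons are sp2.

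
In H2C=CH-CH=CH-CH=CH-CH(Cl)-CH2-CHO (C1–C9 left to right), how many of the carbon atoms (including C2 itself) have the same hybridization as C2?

7

C2 is sp2 (one π bond).
C1: sp2 ✓
C2: sp2 ✓
C3: sp2 ✓
C4: sp2 ✓
C5: sp2 ✓
C6: sp2 ✓
C7: sp3
C8: sp3
C9: sp2 ✓
7 carbons are sp2.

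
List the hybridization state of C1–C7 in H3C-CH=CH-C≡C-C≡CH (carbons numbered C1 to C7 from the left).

C1 sp3, C2 sp2, C3 sp2, C4 sp, C5 sp, C6 sp, C7 sp

C1 (4 σ bonds) has steric number 4: sp3.
C2 is sp2: 3 σ bonds, plus one π bond, 3 electron-density regions.
C3 carries 3 σ bonds, plus one π bond, giving a steric number of 3, so it is sp2.
C4 (2 σ bonds, plus two π bonds) has steric number 2: sp.
C5 (2 σ bonds, plus two π bonds) has steric number 2: sp.
C6 — 2 σ bonds, plus two π bonds. Steric number 2, so sp.
C7: 2 σ bonds, plus two π bonds; 2 regions of electron density → sp.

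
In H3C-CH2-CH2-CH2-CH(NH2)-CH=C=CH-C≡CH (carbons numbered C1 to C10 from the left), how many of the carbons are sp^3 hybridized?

C1: sp3 ✓
C2: sp3 ✓
C3: sp3 ✓
C4: sp3 ✓
C5: sp3 ✓
C6: sp2
C7: sp
C8: sp2
C9: sp
C10: sp
C1, C2, C3, C4, C5 → 5 sp3 carbons.

5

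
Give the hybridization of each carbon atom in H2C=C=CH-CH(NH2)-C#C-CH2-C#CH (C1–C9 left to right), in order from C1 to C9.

C1: 3 σ bonds, plus one π bond; 3 regions of electron density → sp2.
C2 has 2 σ bonds, plus two π bonds: steric number 2 → sp.
C3 carries 3 σ bonds, plus one π bond, giving a steric number of 3, so it is sp2.
C4 — 4 σ bonds. Steric number 4, so sp3.
C5: 2 σ bonds, plus two π bonds — 2 electron domains, sp.
C6 is sp: 2 σ bonds, plus two π bonds, 2 electron-density regions.
C7 has 4 σ bonds: steric number 4 → sp3.
C8 — 2 σ bonds, plus two π bonds. Steric number 2, so sp.
C9 has 2 σ bonds, plus two π bonds: steric number 2 → sp.

C1 sp2, C2 sp, C3 sp2, C4 sp3, C5 sp, C6 sp, C7 sp3, C8 sp, C9 sp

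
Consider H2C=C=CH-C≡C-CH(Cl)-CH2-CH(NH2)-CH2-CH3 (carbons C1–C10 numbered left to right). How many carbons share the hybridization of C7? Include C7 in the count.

C7 is sp3 (only σ bonds).
C1: sp2
C2: sp
C3: sp2
C4: sp
C5: sp
C6: sp3 ✓
C7: sp3 ✓
C8: sp3 ✓
C9: sp3 ✓
C10: sp3 ✓
5 carbons are sp3.

5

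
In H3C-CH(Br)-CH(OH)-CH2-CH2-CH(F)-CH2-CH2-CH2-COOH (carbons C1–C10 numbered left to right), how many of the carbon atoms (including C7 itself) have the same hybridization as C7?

C7 is sp3 (only σ bonds).
C1: sp3 ✓
C2: sp3 ✓
C3: sp3 ✓
C4: sp3 ✓
C5: sp3 ✓
C6: sp3 ✓
C7: sp3 ✓
C8: sp3 ✓
C9: sp3 ✓
C10: sp2
9 carbons are sp3.

9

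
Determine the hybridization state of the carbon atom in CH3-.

Three σ bonds + one lone pair = steric number 4 → sp3, pyramidal.

sp³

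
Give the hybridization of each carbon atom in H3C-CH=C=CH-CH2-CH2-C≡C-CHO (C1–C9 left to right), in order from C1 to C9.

C1 — 4 σ bonds. Steric number 4, so sp3.
C2 carries 3 σ bonds, plus one π bond, giving a steric number of 3, so it is sp2.
C3: 2 σ bonds, plus two π bonds; 2 regions of electron density → sp.
C4 carries 3 σ bonds, plus one π bond, giving a steric number of 3, so it is sp2.
C5: 4 σ bonds — 4 electron domains, sp3.
C6: 4 σ bonds; 4 regions of electron density → sp3.
C7 has 2 σ bonds, plus two π bonds: steric number 2 → sp.
C8 is sp: 2 σ bonds, plus two π bonds, 2 electron-density regions.
C9 has 3 σ bonds, plus one π bond: steric number 3 → sp2.

C1 sp3, C2 sp2, C3 sp, C4 sp2, C5 sp3, C6 sp3, C7 sp, C8 sp, C9 sp2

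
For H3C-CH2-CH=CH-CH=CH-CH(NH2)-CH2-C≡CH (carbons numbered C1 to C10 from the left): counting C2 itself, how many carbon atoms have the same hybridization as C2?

C2 is sp3 (only σ bonds).
C1: sp3 ✓
C2: sp3 ✓
C3: sp2
C4: sp2
C5: sp2
C6: sp2
C7: sp3 ✓
C8: sp3 ✓
C9: sp
C10: sp
4 carbons are sp3.

4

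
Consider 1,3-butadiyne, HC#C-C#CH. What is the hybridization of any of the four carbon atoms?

sp

Every carbon is part of a C≡C triple bond: two σ regions → sp.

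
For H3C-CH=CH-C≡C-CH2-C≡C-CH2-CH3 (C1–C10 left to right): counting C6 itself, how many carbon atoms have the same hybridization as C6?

4

C6 is sp3 (only σ bonds).
C1: sp3 ✓
C2: sp2
C3: sp2
C4: sp
C5: sp
C6: sp3 ✓
C7: sp
C8: sp
C9: sp3 ✓
C10: sp3 ✓
4 carbons are sp3.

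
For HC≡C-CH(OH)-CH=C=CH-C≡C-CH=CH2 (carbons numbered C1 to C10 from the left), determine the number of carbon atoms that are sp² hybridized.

C1: sp
C2: sp
C3: sp3
C4: sp2 ✓
C5: sp
C6: sp2 ✓
C7: sp
C8: sp
C9: sp2 ✓
C10: sp2 ✓
C4, C6, C9, C10 → 4 sp2 carbons.

4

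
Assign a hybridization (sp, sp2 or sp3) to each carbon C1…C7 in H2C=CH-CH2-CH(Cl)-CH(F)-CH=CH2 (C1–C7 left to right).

C1 sp2, C2 sp2, C3 sp3, C4 sp3, C5 sp3, C6 sp2, C7 sp2

C1: 3 σ bonds, plus one π bond; 3 regions of electron density → sp2.
C2 carries 3 σ bonds, plus one π bond, giving a steric number of 3, so it is sp2.
C3 — 4 σ bonds. Steric number 4, so sp3.
C4: 4 σ bonds; 4 regions of electron density → sp3.
C5 (4 σ bonds) has steric number 4: sp3.
C6 carries 3 σ bonds, plus one π bond, giving a steric number of 3, so it is sp2.
C7 has 3 σ bonds, plus one π bond: steric number 3 → sp2.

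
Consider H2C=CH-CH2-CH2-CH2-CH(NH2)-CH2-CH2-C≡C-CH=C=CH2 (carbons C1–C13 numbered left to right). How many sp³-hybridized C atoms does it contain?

6

C1: sp2
C2: sp2
C3: sp3 ✓
C4: sp3 ✓
C5: sp3 ✓
C6: sp3 ✓
C7: sp3 ✓
C8: sp3 ✓
C9: sp
C10: sp
C11: sp2
C12: sp
C13: sp2
C3, C4, C5, C6, C7, C8 → 6 sp3 carbons.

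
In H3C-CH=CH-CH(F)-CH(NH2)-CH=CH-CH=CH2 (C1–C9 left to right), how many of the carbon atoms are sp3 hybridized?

3

C1: sp3 ✓
C2: sp2
C3: sp2
C4: sp3 ✓
C5: sp3 ✓
C6: sp2
C7: sp2
C8: sp2
C9: sp2
C1, C4, C5 → 3 sp3 carbons.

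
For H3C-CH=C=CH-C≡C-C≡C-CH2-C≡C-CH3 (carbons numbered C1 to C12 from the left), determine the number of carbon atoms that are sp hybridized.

7

C1: sp3
C2: sp2
C3: sp ✓
C4: sp2
C5: sp ✓
C6: sp ✓
C7: sp ✓
C8: sp ✓
C9: sp3
C10: sp ✓
C11: sp ✓
C12: sp3
C3, C5, C6, C7, C8, C10, C11 → 7 sp carbons.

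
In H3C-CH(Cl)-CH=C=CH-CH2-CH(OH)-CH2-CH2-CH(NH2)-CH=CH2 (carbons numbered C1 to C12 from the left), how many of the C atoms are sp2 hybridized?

C1: sp3
C2: sp3
C3: sp2 ✓
C4: sp
C5: sp2 ✓
C6: sp3
C7: sp3
C8: sp3
C9: sp3
C10: sp3
C11: sp2 ✓
C12: sp2 ✓
C3, C5, C11, C12 → 4 sp2 carbons.

4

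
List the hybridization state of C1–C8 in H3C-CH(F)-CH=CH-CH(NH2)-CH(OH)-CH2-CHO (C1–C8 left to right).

C1: 4 σ bonds — 4 electron domains, sp3.
C2: 4 σ bonds; 4 regions of electron density → sp3.
C3 carries 3 σ bonds, plus one π bond, giving a steric number of 3, so it is sp2.
C4 is sp2: 3 σ bonds, plus one π bond, 3 electron-density regions.
C5 — 4 σ bonds. Steric number 4, so sp3.
C6: 4 σ bonds — 4 electron domains, sp3.
C7 has 4 σ bonds: steric number 4 → sp3.
C8 has 3 σ bonds, plus one π bond: steric number 3 → sp2.

C1 sp3, C2 sp3, C3 sp2, C4 sp2, C5 sp3, C6 sp3, C7 sp3, C8 sp2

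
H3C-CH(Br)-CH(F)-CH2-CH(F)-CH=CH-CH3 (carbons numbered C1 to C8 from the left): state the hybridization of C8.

sp3

C8 carries 4 σ bonds, giving a steric number of 4, so it is sp3.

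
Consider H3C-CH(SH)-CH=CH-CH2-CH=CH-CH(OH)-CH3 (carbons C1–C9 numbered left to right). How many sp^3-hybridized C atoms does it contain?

C1: sp3 ✓
C2: sp3 ✓
C3: sp2
C4: sp2
C5: sp3 ✓
C6: sp2
C7: sp2
C8: sp3 ✓
C9: sp3 ✓
C1, C2, C5, C8, C9 → 5 sp3 carbons.

5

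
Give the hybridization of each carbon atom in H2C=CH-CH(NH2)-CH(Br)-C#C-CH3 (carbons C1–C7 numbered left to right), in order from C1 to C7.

C1: 3 σ bonds, plus one π bond; 3 regions of electron density → sp2.
C2 — 3 σ bonds, plus one π bond. Steric number 3, so sp2.
C3: 4 σ bonds; 4 regions of electron density → sp3.
C4 has 4 σ bonds: steric number 4 → sp3.
C5 carries 2 σ bonds, plus two π bonds, giving a steric number of 2, so it is sp.
C6 is sp: 2 σ bonds, plus two π bonds, 2 electron-density regions.
C7 carries 4 σ bonds, giving a steric number of 4, so it is sp3.

C1 sp2, C2 sp2, C3 sp3, C4 sp3, C5 sp, C6 sp, C7 sp3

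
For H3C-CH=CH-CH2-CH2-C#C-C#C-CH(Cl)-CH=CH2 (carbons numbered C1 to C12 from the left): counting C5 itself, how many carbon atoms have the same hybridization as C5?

4

C5 is sp3 (only σ bonds).
C1: sp3 ✓
C2: sp2
C3: sp2
C4: sp3 ✓
C5: sp3 ✓
C6: sp
C7: sp
C8: sp
C9: sp
C10: sp3 ✓
C11: sp2
C12: sp2
4 carbons are sp3.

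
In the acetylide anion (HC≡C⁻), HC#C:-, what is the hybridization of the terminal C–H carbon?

The terminal C–H carbon carries 2 σ bonds, plus two π bonds, giving a steric number of 2, so it is sp.

sp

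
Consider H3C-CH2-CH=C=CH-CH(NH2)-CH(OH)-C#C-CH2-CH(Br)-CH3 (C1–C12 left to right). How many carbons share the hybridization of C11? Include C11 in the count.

C11 is sp3 (only σ bonds).
C1: sp3 ✓
C2: sp3 ✓
C3: sp2
C4: sp
C5: sp2
C6: sp3 ✓
C7: sp3 ✓
C8: sp
C9: sp
C10: sp3 ✓
C11: sp3 ✓
C12: sp3 ✓
7 carbons are sp3.

7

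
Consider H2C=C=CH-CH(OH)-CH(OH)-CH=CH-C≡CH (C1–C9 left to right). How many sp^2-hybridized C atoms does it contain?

4

C1: sp2 ✓
C2: sp
C3: sp2 ✓
C4: sp3
C5: sp3
C6: sp2 ✓
C7: sp2 ✓
C8: sp
C9: sp
C1, C3, C6, C7 → 4 sp2 carbons.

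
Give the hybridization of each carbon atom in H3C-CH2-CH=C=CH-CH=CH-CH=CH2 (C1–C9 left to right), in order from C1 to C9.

C1 is sp3: 4 σ bonds, 4 electron-density regions.
C2: 4 σ bonds — 4 electron domains, sp3.
C3 (3 σ bonds, plus one π bond) has steric number 3: sp2.
C4 — 2 σ bonds, plus two π bonds. Steric number 2, so sp.
C5 is sp2: 3 σ bonds, plus one π bond, 3 electron-density regions.
C6 is sp2: 3 σ bonds, plus one π bond, 3 electron-density regions.
C7 (3 σ bonds, plus one π bond) has steric number 3: sp2.
C8 carries 3 σ bonds, plus one π bond, giving a steric number of 3, so it is sp2.
C9 (3 σ bonds, plus one π bond) has steric number 3: sp2.

C1 sp3, C2 sp3, C3 sp2, C4 sp, C5 sp2, C6 sp2, C7 sp2, C8 sp2, C9 sp2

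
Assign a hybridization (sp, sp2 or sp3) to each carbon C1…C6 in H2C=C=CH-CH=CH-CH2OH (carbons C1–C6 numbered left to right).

C1 has 3 σ bonds, plus one π bond: steric number 3 → sp2.
C2 — 2 σ bonds, plus two π bonds. Steric number 2, so sp.
C3 — 3 σ bonds, plus one π bond. Steric number 3, so sp2.
C4 is sp2: 3 σ bonds, plus one π bond, 3 electron-density regions.
C5 — 3 σ bonds, plus one π bond. Steric number 3, so sp2.
C6 (4 σ bonds) has steric number 4: sp3.

C1 sp2, C2 sp, C3 sp2, C4 sp2, C5 sp2, C6 sp3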